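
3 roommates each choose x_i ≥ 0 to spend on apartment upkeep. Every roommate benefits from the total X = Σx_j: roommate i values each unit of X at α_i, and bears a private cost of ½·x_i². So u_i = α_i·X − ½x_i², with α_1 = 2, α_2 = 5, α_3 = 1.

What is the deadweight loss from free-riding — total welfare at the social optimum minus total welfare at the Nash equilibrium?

Roommate i's FOC: ∂u_i/∂x_i = α_i − x_i = 0, so x_i* = α_i.
NE contributions = (2, 5, 1); X = 8.
W^NE = (Σα)·X − ½Σα_i² = 8² − ½·30 = 49.
Planner sets x_i = Σα_j = 8 for every i, so X^SO = 3·8 = 24.
W^SO = (Σα)·X^SO − ½·3·(Σα)² = (3/2)·8² = 96.
Deadweight loss = W^SO − W^NE = 47.

47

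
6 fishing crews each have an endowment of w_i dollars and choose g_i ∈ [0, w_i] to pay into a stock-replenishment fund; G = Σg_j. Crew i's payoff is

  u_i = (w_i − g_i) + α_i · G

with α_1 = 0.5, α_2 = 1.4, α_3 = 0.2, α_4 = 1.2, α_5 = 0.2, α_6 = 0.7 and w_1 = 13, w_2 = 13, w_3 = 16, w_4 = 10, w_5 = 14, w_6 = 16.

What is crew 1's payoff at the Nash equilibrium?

24.5

∂u_i/∂g_i = α_i − 1, so crew i contributes w_i if α_i > 1, else 0.
α_i > 1 for i ∈ {2, 4}; NE contributions (0, 13, 0, 10, 0, 0), G = 23.
u_1 = (13 − 0) + 0.5·23 = 24.5.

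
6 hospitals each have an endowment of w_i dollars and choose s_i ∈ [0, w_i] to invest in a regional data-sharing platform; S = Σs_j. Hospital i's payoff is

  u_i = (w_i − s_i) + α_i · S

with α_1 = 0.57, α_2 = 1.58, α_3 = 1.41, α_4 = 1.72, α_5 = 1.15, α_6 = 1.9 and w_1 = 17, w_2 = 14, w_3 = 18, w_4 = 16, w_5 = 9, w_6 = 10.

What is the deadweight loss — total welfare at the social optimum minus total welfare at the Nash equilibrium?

∂u_i/∂s_i = α_i − 1, so hospital i contributes w_i if α_i > 1, else 0.
α_i > 1 for i ∈ {2, 3, 4, 5, 6}; NE contributions (0, 14, 18, 16, 9, 10), S = 67.
W^NE = Σw_i − S^NE + (Σα_i)·S^NE = 84 + 7.33·67 = 575.11.
Planner: ∂(Σu_j)/∂s_i = Σα_j − 1 = 7.33 > 0, so everyone contributes w_i; S^SO = 84, W^SO = 84 + 7.33·84 = 699.72.
Deadweight loss = 124.61.

124.61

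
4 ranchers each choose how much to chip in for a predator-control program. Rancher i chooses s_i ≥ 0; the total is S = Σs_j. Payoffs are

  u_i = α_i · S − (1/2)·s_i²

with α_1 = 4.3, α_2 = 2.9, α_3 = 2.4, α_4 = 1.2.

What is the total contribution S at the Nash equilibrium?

10.8

Rancher i's FOC: ∂u_i/∂s_i = α_i − s_i = 0, so s_i* = α_i.
NE contributions = (4.3, 2.9, 2.4, 1.2); S = 10.8.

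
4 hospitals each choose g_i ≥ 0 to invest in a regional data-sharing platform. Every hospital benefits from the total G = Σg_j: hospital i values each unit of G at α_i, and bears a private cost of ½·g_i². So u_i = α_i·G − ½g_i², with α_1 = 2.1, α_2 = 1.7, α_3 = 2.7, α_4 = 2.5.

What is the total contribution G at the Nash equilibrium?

Hospital i's FOC: ∂u_i/∂g_i = α_i − g_i = 0, so g_i* = α_i.
NE contributions = (2.1, 1.7, 2.7, 2.5); G = 9.

9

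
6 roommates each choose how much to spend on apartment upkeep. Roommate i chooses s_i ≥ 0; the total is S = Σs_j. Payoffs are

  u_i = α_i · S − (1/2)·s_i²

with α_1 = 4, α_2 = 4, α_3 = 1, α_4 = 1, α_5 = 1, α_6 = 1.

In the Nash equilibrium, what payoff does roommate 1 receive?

40

Roommate i's FOC: ∂u_i/∂s_i = α_i − s_i = 0, so s_i* = α_i.
NE contributions = (4, 4, 1, 1, 1, 1); S = 12.
u_1 = α_1·S − ½·(s_1)² = 4·12 − ½·4² = 40.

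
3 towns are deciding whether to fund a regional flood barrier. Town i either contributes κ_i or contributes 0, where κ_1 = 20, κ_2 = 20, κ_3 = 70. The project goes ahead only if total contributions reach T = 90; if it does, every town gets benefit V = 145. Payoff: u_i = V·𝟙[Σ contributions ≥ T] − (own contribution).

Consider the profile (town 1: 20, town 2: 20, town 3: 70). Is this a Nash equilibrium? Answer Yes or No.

Total = 110 ≥ 90: provided.
Town 1 (pledges 20, payoff 125): dropping to 0 → total 90, payoff 145. Profitable deviation.

No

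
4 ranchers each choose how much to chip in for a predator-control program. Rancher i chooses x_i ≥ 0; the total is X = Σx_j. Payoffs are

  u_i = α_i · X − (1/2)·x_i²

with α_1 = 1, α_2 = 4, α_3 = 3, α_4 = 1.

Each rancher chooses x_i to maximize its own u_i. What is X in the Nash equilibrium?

Rancher i's FOC: ∂u_i/∂x_i = α_i − x_i = 0, so x_i* = α_i.
NE contributions = (1, 4, 3, 1); X = 9.

9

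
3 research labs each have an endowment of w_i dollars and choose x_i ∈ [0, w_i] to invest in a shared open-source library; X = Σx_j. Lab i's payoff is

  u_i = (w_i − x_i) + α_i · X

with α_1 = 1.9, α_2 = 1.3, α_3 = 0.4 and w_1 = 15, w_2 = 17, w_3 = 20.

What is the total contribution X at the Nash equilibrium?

32

∂u_i/∂x_i = α_i − 1, so lab i contributes w_i if α_i > 1, else 0.
α_i > 1 for i ∈ {1, 2}; NE contributions (15, 17, 0), X = 32.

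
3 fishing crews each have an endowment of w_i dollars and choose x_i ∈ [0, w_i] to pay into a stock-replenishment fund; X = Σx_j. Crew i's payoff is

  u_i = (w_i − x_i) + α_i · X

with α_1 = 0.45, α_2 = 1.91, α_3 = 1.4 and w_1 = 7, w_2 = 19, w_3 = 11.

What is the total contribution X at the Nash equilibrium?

∂u_i/∂x_i = α_i − 1, so crew i contributes w_i if α_i > 1, else 0.
α_i > 1 for i ∈ {2, 3}; NE contributions (0, 19, 11), X = 30.

30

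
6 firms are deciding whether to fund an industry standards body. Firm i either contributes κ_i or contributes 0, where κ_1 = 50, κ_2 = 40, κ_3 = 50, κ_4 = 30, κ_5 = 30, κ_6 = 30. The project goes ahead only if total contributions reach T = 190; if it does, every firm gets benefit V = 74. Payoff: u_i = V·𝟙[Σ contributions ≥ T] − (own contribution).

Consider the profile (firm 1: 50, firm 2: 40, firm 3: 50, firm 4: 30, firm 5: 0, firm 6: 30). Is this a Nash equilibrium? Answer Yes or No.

Yes

Total = 200 ≥ 190: provided.
Firm 1 (pledges 50, payoff 24): dropping to 0 → total 150, payoff 0. No gain.
Firm 2 (pledges 40, payoff 34): dropping to 0 → total 160, payoff 0. No gain.
Firm 3 (pledges 50, payoff 24): dropping to 0 → total 150, payoff 0. No gain.
Firm 4 (pledges 30, payoff 44): dropping to 0 → total 170, payoff 0. No gain.
Firm 5 (pledges 0, payoff 74): pledging 30 → total 230, payoff 44. No gain.
Firm 6 (pledges 30, payoff 44): dropping to 0 → total 170, payoff 0. No gain.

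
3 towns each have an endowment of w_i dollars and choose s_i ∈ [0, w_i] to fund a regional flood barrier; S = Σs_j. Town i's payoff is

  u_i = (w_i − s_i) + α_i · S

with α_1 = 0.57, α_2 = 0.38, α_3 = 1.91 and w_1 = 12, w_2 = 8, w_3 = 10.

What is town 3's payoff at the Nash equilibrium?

19.1

∂u_i/∂s_i = α_i − 1, so town i contributes w_i if α_i > 1, else 0.
α_i > 1 for i ∈ {3}; NE contributions (0, 0, 10), S = 10.
u_3 = (10 − 10) + 1.91·10 = 19.1.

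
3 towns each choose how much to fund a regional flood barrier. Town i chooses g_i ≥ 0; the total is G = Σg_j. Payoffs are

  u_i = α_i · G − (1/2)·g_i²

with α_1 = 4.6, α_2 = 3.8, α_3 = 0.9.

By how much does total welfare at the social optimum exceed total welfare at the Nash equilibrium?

61.45

Town i's FOC: ∂u_i/∂g_i = α_i − g_i = 0, so g_i* = α_i.
NE contributions = (4.6, 3.8, 0.9); G = 9.3.
W^NE = (Σα)·G − ½Σα_i² = 9.3² − ½·36.41 = 68.285.
Planner sets g_i = Σα_j = 9.3 for every i, so G^SO = 3·9.3 = 27.9.
W^SO = (Σα)·G^SO − ½·3·(Σα)² = (3/2)·9.3² = 129.735.
Deadweight loss = W^SO − W^NE = 61.45.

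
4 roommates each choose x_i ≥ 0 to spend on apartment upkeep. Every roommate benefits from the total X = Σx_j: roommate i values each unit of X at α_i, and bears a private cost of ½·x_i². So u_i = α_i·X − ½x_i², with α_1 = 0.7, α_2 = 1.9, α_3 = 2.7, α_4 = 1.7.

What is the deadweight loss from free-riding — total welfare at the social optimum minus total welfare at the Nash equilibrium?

Roommate i's FOC: ∂u_i/∂x_i = α_i − x_i = 0, so x_i* = α_i.
NE contributions = (0.7, 1.9, 2.7, 1.7); X = 7.
W^NE = (Σα)·X − ½Σα_i² = 7² − ½·14.28 = 41.86.
Planner sets x_i = Σα_j = 7 for every i, so X^SO = 4·7 = 28.
W^SO = (Σα)·X^SO − ½·4·(Σα)² = (4/2)·7² = 98.
Deadweight loss = W^SO − W^NE = 56.14.

56.14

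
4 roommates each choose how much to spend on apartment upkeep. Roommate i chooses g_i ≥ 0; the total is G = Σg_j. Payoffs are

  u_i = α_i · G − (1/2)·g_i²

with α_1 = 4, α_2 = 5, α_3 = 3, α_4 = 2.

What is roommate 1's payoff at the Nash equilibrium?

48

Roommate i's FOC: ∂u_i/∂g_i = α_i − g_i = 0, so g_i* = α_i.
NE contributions = (4, 5, 3, 2); G = 14.
u_1 = α_1·G − ½·(g_1)² = 4·14 − ½·4² = 48.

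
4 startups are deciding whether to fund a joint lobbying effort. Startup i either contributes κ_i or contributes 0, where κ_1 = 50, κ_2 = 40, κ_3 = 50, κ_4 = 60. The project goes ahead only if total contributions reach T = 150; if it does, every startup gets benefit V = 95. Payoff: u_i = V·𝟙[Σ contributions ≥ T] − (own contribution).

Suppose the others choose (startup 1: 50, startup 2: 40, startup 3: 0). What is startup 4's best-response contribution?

Others' total = 90. Contributing 60 brings total to 150 ≥ 150: gain V − κ_4 = 35.
Best response: 60.

60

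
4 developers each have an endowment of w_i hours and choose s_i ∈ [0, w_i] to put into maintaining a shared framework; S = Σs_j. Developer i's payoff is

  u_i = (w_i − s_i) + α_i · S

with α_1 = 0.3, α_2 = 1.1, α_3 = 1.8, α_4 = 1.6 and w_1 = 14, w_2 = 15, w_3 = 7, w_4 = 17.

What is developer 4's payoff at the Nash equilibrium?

∂u_i/∂s_i = α_i − 1, so developer i contributes w_i if α_i > 1, else 0.
α_i > 1 for i ∈ {2, 3, 4}; NE contributions (0, 15, 7, 17), S = 39.
u_4 = (17 − 17) + 1.6·39 = 62.4.

62.4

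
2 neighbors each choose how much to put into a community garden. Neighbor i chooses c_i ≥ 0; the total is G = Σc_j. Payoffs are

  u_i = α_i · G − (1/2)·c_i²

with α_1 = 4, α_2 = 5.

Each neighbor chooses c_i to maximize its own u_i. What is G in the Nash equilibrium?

Neighbor i's FOC: ∂u_i/∂c_i = α_i − c_i = 0, so c_i* = α_i.
NE contributions = (4, 5); G = 9.

9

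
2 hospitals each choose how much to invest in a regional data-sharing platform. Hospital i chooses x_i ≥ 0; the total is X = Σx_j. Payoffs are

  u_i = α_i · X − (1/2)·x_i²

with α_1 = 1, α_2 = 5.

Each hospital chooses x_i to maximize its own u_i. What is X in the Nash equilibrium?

6

Hospital i's FOC: ∂u_i/∂x_i = α_i − x_i = 0, so x_i* = α_i.
NE contributions = (1, 5); X = 6.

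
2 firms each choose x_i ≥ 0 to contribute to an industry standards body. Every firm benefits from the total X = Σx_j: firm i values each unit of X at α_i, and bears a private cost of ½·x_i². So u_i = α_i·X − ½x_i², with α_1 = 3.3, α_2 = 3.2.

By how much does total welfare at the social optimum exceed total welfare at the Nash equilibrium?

10.565

Firm i's FOC: ∂u_i/∂x_i = α_i − x_i = 0, so x_i* = α_i.
NE contributions = (3.3, 3.2); X = 6.5.
W^NE = (Σα)·X − ½Σα_i² = 6.5² − ½·21.13 = 31.685.
Planner sets x_i = Σα_j = 6.5 for every i, so X^SO = 2·6.5 = 13.
W^SO = (Σα)·X^SO − ½·2·(Σα)² = (2/2)·6.5² = 42.25.
Deadweight loss = W^SO − W^NE = 10.565.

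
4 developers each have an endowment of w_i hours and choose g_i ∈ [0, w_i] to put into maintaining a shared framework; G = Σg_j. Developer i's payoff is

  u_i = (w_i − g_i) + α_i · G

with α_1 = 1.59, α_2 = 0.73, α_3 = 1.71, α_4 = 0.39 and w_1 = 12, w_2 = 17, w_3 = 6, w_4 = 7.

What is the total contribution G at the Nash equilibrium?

∂u_i/∂g_i = α_i − 1, so developer i contributes w_i if α_i > 1, else 0.
α_i > 1 for i ∈ {1, 3}; NE contributions (12, 0, 6, 0), G = 18.

18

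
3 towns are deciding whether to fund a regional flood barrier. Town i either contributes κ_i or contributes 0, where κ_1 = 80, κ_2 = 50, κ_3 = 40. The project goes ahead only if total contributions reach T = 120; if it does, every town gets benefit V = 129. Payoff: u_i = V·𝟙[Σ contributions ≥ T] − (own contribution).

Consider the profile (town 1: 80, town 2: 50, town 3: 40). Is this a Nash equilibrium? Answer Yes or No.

Total = 170 ≥ 120: provided.
Town 1 (pledges 80, payoff 49): dropping to 0 → total 90, payoff 0. No gain.
Town 2 (pledges 50, payoff 79): dropping to 0 → total 120, payoff 129. Profitable deviation.

No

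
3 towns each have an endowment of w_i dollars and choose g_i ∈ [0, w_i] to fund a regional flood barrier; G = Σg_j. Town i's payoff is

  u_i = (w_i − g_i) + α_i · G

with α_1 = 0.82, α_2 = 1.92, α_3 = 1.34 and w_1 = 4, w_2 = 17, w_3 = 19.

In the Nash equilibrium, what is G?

36

∂u_i/∂g_i = α_i − 1, so town i contributes w_i if α_i > 1, else 0.
α_i > 1 for i ∈ {2, 3}; NE contributions (0, 17, 19), G = 36.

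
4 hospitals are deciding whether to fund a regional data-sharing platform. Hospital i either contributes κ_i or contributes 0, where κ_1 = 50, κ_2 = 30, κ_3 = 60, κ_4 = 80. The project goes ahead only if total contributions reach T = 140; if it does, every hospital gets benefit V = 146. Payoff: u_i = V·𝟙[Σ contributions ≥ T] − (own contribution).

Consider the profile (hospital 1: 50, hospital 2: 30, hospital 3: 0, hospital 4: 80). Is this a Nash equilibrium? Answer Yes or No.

Yes

Total = 160 ≥ 140: provided.
Hospital 1 (pledges 50, payoff 96): dropping to 0 → total 110, payoff 0. No gain.
Hospital 2 (pledges 30, payoff 116): dropping to 0 → total 130, payoff 0. No gain.
Hospital 3 (pledges 0, payoff 146): pledging 60 → total 220, payoff 86. No gain.
Hospital 4 (pledges 80, payoff 66): dropping to 0 → total 80, payoff 0. No gain.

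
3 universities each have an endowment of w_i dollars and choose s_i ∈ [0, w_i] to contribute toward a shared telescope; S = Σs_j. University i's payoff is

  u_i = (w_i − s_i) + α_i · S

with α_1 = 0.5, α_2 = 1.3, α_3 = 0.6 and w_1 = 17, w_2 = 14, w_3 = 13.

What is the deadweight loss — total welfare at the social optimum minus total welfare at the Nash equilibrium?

42

∂u_i/∂s_i = α_i − 1, so university i contributes w_i if α_i > 1, else 0.
α_i > 1 for i ∈ {2}; NE contributions (0, 14, 0), S = 14.
W^NE = Σw_i − S^NE + (Σα_i)·S^NE = 44 + 1.4·14 = 63.6.
Planner: ∂(Σu_j)/∂s_i = Σα_j − 1 = 1.4 > 0, so everyone contributes w_i; S^SO = 44, W^SO = 44 + 1.4·44 = 105.6.
Deadweight loss = 42.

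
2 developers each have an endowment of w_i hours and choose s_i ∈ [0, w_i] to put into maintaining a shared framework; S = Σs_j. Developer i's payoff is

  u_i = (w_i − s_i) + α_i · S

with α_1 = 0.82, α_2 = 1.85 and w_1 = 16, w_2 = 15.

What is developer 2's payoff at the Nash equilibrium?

∂u_i/∂s_i = α_i − 1, so developer i contributes w_i if α_i > 1, else 0.
α_i > 1 for i ∈ {2}; NE contributions (0, 15), S = 15.
u_2 = (15 − 15) + 1.85·15 = 27.75.

27.75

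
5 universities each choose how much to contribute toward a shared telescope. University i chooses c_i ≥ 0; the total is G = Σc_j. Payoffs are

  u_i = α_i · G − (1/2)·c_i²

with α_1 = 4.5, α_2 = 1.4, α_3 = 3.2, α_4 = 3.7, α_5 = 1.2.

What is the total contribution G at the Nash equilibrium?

14

University i's FOC: ∂u_i/∂c_i = α_i − c_i = 0, so c_i* = α_i.
NE contributions = (4.5, 1.4, 3.2, 3.7, 1.2); G = 14.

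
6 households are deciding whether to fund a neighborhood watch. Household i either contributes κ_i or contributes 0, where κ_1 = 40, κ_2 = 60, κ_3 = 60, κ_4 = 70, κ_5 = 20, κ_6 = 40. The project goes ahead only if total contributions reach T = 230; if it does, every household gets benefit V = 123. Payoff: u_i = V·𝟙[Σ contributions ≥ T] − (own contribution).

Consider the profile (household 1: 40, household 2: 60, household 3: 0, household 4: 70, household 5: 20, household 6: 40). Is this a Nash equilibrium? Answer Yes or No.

Yes

Total = 230 ≥ 230: provided.
Household 1 (pledges 40, payoff 83): dropping to 0 → total 190, payoff 0. No gain.
Household 2 (pledges 60, payoff 63): dropping to 0 → total 170, payoff 0. No gain.
Household 3 (pledges 0, payoff 123): pledging 60 → total 290, payoff 63. No gain.
Household 4 (pledges 70, payoff 53): dropping to 0 → total 160, payoff 0. No gain.
Household 5 (pledges 20, payoff 103): dropping to 0 → total 210, payoff 0. No gain.
Household 6 (pledges 40, payoff 83): dropping to 0 → total 190, payoff 0. No gain.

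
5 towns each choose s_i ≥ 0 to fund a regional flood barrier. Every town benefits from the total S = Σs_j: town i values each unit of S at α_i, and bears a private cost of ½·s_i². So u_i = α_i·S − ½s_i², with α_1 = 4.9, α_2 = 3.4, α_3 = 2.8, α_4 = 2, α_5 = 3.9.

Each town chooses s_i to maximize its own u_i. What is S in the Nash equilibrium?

17

Town i's FOC: ∂u_i/∂s_i = α_i − s_i = 0, so s_i* = α_i.
NE contributions = (4.9, 3.4, 2.8, 2, 3.9); S = 17.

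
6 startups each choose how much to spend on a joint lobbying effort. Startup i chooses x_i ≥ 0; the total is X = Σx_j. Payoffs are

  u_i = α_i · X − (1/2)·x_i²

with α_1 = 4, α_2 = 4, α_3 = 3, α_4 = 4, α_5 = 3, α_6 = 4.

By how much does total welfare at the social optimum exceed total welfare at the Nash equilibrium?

1009

Startup i's FOC: ∂u_i/∂x_i = α_i − x_i = 0, so x_i* = α_i.
NE contributions = (4, 4, 3, 4, 3, 4); X = 22.
W^NE = (Σα)·X − ½Σα_i² = 22² − ½·82 = 443.
Planner sets x_i = Σα_j = 22 for every i, so X^SO = 6·22 = 132.
W^SO = (Σα)·X^SO − ½·6·(Σα)² = (6/2)·22² = 1452.
Deadweight loss = W^SO − W^NE = 1009.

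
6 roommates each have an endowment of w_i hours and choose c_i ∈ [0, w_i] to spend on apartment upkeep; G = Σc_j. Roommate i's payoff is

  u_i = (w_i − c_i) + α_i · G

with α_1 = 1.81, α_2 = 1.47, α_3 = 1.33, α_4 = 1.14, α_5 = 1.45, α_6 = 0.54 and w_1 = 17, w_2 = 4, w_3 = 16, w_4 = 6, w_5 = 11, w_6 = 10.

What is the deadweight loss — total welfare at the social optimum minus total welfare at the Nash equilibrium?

∂u_i/∂c_i = α_i − 1, so roommate i contributes w_i if α_i > 1, else 0.
α_i > 1 for i ∈ {1, 2, 3, 4, 5}; NE contributions (17, 4, 16, 6, 11, 0), G = 54.
W^NE = Σw_i − G^NE + (Σα_i)·G^NE = 64 + 6.74·54 = 427.96.
Planner: ∂(Σu_j)/∂c_i = Σα_j − 1 = 6.74 > 0, so everyone contributes w_i; G^SO = 64, W^SO = 64 + 6.74·64 = 495.36.
Deadweight loss = 67.4.

67.4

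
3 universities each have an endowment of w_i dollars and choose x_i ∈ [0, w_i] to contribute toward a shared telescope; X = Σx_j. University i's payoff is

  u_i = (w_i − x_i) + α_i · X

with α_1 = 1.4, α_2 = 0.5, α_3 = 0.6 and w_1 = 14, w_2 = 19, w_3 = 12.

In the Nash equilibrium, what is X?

∂u_i/∂x_i = α_i − 1, so university i contributes w_i if α_i > 1, else 0.
α_i > 1 for i ∈ {1}; NE contributions (14, 0, 0), X = 14.

14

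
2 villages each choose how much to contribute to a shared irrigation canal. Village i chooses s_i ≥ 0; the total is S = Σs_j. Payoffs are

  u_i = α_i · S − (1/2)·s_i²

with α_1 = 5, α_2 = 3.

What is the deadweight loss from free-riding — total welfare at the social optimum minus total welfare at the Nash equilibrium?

17

Village i's FOC: ∂u_i/∂s_i = α_i − s_i = 0, so s_i* = α_i.
NE contributions = (5, 3); S = 8.
W^NE = (Σα)·S − ½Σα_i² = 8² − ½·34 = 47.
Planner sets s_i = Σα_j = 8 for every i, so S^SO = 2·8 = 16.
W^SO = (Σα)·S^SO − ½·2·(Σα)² = (2/2)·8² = 64.
Deadweight loss = W^SO − W^NE = 17.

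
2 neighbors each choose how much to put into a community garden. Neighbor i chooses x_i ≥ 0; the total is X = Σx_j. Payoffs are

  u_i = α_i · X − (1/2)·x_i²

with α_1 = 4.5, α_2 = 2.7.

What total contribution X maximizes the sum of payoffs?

Planner FOC: ∂(Σu_j)/∂x_i = (Σα_j) − x_i = 0, so x_i^SO = Σα_j = 7.2 for every i; X^SO = 14.4.

14.4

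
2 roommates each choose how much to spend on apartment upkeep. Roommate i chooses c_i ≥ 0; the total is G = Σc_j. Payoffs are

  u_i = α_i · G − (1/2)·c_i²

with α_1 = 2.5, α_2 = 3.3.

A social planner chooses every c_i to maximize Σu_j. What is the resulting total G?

11.6

Planner FOC: ∂(Σu_j)/∂c_i = (Σα_j) − c_i = 0, so c_i^SO = Σα_j = 5.8 for every i; G^SO = 11.6.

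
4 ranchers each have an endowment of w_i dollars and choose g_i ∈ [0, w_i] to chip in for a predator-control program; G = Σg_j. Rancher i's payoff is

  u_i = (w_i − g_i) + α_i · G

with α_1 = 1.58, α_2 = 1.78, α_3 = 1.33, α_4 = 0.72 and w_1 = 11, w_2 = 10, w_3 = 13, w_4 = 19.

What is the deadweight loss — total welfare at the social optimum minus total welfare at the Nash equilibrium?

83.79

∂u_i/∂g_i = α_i − 1, so rancher i contributes w_i if α_i > 1, else 0.
α_i > 1 for i ∈ {1, 2, 3}; NE contributions (11, 10, 13, 0), G = 34.
W^NE = Σw_i − G^NE + (Σα_i)·G^NE = 53 + 4.41·34 = 202.94.
Planner: ∂(Σu_j)/∂g_i = Σα_j − 1 = 4.41 > 0, so everyone contributes w_i; G^SO = 53, W^SO = 53 + 4.41·53 = 286.73.
Deadweight loss = 83.79.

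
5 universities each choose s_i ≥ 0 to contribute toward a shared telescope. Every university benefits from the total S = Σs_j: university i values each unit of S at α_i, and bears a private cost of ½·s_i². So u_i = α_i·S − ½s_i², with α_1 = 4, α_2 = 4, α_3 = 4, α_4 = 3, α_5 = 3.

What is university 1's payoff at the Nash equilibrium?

University i's FOC: ∂u_i/∂s_i = α_i − s_i = 0, so s_i* = α_i.
NE contributions = (4, 4, 4, 3, 3); S = 18.
u_1 = α_1·S − ½·(s_1)² = 4·18 − ½·4² = 64.

64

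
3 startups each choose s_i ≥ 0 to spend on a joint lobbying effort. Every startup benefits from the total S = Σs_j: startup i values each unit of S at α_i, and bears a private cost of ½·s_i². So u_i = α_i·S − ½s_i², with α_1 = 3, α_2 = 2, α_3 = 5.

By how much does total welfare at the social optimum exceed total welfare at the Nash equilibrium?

Startup i's FOC: ∂u_i/∂s_i = α_i − s_i = 0, so s_i* = α_i.
NE contributions = (3, 2, 5); S = 10.
W^NE = (Σα)·S − ½Σα_i² = 10² − ½·38 = 81.
Planner sets s_i = Σα_j = 10 for every i, so S^SO = 3·10 = 30.
W^SO = (Σα)·S^SO − ½·3·(Σα)² = (3/2)·10² = 150.
Deadweight loss = W^SO − W^NE = 69.

69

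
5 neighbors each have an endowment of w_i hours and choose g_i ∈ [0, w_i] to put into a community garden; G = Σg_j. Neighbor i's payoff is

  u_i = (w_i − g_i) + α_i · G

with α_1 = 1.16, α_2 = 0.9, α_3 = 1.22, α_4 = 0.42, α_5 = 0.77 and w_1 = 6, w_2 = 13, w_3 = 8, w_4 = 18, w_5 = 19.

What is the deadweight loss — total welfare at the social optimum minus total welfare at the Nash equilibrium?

173.5

∂u_i/∂g_i = α_i − 1, so neighbor i contributes w_i if α_i > 1, else 0.
α_i > 1 for i ∈ {1, 3}; NE contributions (6, 0, 8, 0, 0), G = 14.
W^NE = Σw_i − G^NE + (Σα_i)·G^NE = 64 + 3.47·14 = 112.58.
Planner: ∂(Σu_j)/∂g_i = Σα_j − 1 = 3.47 > 0, so everyone contributes w_i; G^SO = 64, W^SO = 64 + 3.47·64 = 286.08.
Deadweight loss = 173.5.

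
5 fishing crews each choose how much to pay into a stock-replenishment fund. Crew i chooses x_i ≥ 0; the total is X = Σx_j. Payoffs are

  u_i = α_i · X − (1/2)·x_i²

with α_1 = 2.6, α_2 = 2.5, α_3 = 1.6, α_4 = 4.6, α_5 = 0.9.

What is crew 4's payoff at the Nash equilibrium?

45.54

Crew i's FOC: ∂u_i/∂x_i = α_i − x_i = 0, so x_i* = α_i.
NE contributions = (2.6, 2.5, 1.6, 4.6, 0.9); X = 12.2.
u_4 = α_4·X − ½·(x_4)² = 4.6·12.2 − ½·4.6² = 45.54.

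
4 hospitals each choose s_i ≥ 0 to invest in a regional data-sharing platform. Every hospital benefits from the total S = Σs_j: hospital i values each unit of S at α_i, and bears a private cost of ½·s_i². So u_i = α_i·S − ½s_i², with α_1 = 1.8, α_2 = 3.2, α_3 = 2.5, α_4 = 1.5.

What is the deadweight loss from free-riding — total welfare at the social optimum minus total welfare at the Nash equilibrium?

Hospital i's FOC: ∂u_i/∂s_i = α_i − s_i = 0, so s_i* = α_i.
NE contributions = (1.8, 3.2, 2.5, 1.5); S = 9.
W^NE = (Σα)·S − ½Σα_i² = 9² − ½·21.98 = 70.01.
Planner sets s_i = Σα_j = 9 for every i, so S^SO = 4·9 = 36.
W^SO = (Σα)·S^SO − ½·4·(Σα)² = (4/2)·9² = 162.
Deadweight loss = W^SO − W^NE = 91.99.

91.99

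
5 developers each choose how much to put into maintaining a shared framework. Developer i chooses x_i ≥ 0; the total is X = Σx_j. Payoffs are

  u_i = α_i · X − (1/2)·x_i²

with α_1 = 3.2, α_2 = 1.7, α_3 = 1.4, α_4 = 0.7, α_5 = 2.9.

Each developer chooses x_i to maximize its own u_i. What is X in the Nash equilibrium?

9.9

Developer i's FOC: ∂u_i/∂x_i = α_i − x_i = 0, so x_i* = α_i.
NE contributions = (3.2, 1.7, 1.4, 0.7, 2.9); X = 9.9.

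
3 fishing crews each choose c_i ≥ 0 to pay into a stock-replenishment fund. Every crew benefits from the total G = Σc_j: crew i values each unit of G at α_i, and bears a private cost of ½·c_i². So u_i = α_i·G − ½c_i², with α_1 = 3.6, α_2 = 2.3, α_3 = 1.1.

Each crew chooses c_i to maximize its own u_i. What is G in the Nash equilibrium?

Crew i's FOC: ∂u_i/∂c_i = α_i − c_i = 0, so c_i* = α_i.
NE contributions = (3.6, 2.3, 1.1); G = 7.

7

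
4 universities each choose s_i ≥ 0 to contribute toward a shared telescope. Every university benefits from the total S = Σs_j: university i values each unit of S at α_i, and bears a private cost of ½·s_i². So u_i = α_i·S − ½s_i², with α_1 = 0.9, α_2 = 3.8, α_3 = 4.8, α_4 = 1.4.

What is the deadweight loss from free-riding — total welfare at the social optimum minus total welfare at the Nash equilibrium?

University i's FOC: ∂u_i/∂s_i = α_i − s_i = 0, so s_i* = α_i.
NE contributions = (0.9, 3.8, 4.8, 1.4); S = 10.9.
W^NE = (Σα)·S − ½Σα_i² = 10.9² − ½·40.25 = 98.685.
Planner sets s_i = Σα_j = 10.9 for every i, so S^SO = 4·10.9 = 43.6.
W^SO = (Σα)·S^SO − ½·4·(Σα)² = (4/2)·10.9² = 237.62.
Deadweight loss = W^SO − W^NE = 138.935.

138.935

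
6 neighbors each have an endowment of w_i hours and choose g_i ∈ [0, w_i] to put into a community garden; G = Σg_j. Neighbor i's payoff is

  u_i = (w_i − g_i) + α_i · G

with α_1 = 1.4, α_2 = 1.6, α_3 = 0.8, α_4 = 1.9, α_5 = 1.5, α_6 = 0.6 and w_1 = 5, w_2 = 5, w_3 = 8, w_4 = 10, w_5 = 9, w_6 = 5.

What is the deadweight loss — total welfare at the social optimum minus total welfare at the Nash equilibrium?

∂u_i/∂g_i = α_i − 1, so neighbor i contributes w_i if α_i > 1, else 0.
α_i > 1 for i ∈ {1, 2, 4, 5}; NE contributions (5, 5, 0, 10, 9, 0), G = 29.
W^NE = Σw_i − G^NE + (Σα_i)·G^NE = 42 + 6.8·29 = 239.2.
Planner: ∂(Σu_j)/∂g_i = Σα_j − 1 = 6.8 > 0, so everyone contributes w_i; G^SO = 42, W^SO = 42 + 6.8·42 = 327.6.
Deadweight loss = 88.4.

88.4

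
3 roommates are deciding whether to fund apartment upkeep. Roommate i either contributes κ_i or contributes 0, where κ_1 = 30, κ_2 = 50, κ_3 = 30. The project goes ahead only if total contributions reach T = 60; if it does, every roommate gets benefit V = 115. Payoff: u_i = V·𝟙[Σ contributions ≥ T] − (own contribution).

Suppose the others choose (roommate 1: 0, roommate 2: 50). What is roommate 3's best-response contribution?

Others' total = 50. Contributing 30 brings total to 80 ≥ 60: gain V − κ_3 = 85.
Best response: 30.

30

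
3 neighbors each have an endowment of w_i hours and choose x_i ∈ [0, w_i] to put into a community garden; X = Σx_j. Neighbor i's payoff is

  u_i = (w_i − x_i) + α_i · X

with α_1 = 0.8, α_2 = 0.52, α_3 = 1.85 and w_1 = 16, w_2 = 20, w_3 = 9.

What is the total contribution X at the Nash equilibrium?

∂u_i/∂x_i = α_i − 1, so neighbor i contributes w_i if α_i > 1, else 0.
α_i > 1 for i ∈ {3}; NE contributions (0, 0, 9), X = 9.

9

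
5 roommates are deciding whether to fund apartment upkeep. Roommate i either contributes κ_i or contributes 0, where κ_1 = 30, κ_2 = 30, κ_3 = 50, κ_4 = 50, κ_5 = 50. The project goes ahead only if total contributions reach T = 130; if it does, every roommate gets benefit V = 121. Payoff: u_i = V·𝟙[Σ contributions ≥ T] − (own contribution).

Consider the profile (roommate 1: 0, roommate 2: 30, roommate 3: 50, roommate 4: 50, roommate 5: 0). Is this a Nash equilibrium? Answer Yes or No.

Yes

Total = 130 ≥ 130: provided.
Roommate 1 (pledges 0, payoff 121): pledging 30 → total 160, payoff 91. No gain.
Roommate 2 (pledges 30, payoff 91): dropping to 0 → total 100, payoff 0. No gain.
Roommate 3 (pledges 50, payoff 71): dropping to 0 → total 80, payoff 0. No gain.
Roommate 4 (pledges 50, payoff 71): dropping to 0 → total 80, payoff 0. No gain.
Roommate 5 (pledges 0, payoff 121): pledging 50 → total 180, payoff 71. No gain.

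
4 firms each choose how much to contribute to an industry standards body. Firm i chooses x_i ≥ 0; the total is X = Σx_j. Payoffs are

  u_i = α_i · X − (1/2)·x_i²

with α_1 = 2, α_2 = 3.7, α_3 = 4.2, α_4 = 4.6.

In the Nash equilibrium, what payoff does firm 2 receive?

46.805

Firm i's FOC: ∂u_i/∂x_i = α_i − x_i = 0, so x_i* = α_i.
NE contributions = (2, 3.7, 4.2, 4.6); X = 14.5.
u_2 = α_2·X − ½·(x_2)² = 3.7·14.5 − ½·3.7² = 46.805.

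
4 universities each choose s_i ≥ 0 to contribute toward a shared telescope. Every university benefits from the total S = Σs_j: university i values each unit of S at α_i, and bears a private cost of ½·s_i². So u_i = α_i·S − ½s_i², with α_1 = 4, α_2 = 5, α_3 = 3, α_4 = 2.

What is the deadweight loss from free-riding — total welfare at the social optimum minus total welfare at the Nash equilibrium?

223

University i's FOC: ∂u_i/∂s_i = α_i − s_i = 0, so s_i* = α_i.
NE contributions = (4, 5, 3, 2); S = 14.
W^NE = (Σα)·S − ½Σα_i² = 14² − ½·54 = 169.
Planner sets s_i = Σα_j = 14 for every i, so S^SO = 4·14 = 56.
W^SO = (Σα)·S^SO − ½·4·(Σα)² = (4/2)·14² = 392.
Deadweight loss = W^SO − W^NE = 223.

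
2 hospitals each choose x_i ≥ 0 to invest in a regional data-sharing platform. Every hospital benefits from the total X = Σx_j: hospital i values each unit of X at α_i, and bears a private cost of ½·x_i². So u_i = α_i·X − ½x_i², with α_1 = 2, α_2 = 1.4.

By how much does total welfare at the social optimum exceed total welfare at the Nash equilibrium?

Hospital i's FOC: ∂u_i/∂x_i = α_i − x_i = 0, so x_i* = α_i.
NE contributions = (2, 1.4); X = 3.4.
W^NE = (Σα)·X − ½Σα_i² = 3.4² − ½·5.96 = 8.58.
Planner sets x_i = Σα_j = 3.4 for every i, so X^SO = 2·3.4 = 6.8.
W^SO = (Σα)·X^SO − ½·2·(Σα)² = (2/2)·3.4² = 11.56.
Deadweight loss = W^SO − W^NE = 2.98.

2.98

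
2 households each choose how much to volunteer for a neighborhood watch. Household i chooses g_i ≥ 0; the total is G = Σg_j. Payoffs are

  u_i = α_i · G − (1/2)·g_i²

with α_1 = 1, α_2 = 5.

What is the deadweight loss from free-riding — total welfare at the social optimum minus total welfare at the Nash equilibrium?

Household i's FOC: ∂u_i/∂g_i = α_i − g_i = 0, so g_i* = α_i.
NE contributions = (1, 5); G = 6.
W^NE = (Σα)·G − ½Σα_i² = 6² − ½·26 = 23.
Planner sets g_i = Σα_j = 6 for every i, so G^SO = 2·6 = 12.
W^SO = (Σα)·G^SO − ½·2·(Σα)² = (2/2)·6² = 36.
Deadweight loss = W^SO − W^NE = 13.

13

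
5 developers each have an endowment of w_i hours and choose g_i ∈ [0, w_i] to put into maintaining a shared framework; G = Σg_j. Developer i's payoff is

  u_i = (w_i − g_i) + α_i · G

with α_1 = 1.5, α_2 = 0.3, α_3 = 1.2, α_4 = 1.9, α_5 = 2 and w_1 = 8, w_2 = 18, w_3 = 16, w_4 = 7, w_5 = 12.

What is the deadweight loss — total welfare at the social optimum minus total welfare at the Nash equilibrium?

∂u_i/∂g_i = α_i − 1, so developer i contributes w_i if α_i > 1, else 0.
α_i > 1 for i ∈ {1, 3, 4, 5}; NE contributions (8, 0, 16, 7, 12), G = 43.
W^NE = Σw_i − G^NE + (Σα_i)·G^NE = 61 + 5.9·43 = 314.7.
Planner: ∂(Σu_j)/∂g_i = Σα_j − 1 = 5.9 > 0, so everyone contributes w_i; G^SO = 61, W^SO = 61 + 5.9·61 = 420.9.
Deadweight loss = 106.2.

106.2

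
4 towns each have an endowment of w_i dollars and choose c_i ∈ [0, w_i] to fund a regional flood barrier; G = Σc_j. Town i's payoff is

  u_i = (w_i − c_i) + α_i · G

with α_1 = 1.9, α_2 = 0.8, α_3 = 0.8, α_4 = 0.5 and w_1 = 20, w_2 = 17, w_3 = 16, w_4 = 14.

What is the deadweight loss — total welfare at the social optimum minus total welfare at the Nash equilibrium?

141

∂u_i/∂c_i = α_i − 1, so town i contributes w_i if α_i > 1, else 0.
α_i > 1 for i ∈ {1}; NE contributions (20, 0, 0, 0), G = 20.
W^NE = Σw_i − G^NE + (Σα_i)·G^NE = 67 + 3·20 = 127.
Planner: ∂(Σu_j)/∂c_i = Σα_j − 1 = 3 > 0, so everyone contributes w_i; G^SO = 67, W^SO = 67 + 3·67 = 268.
Deadweight loss = 141.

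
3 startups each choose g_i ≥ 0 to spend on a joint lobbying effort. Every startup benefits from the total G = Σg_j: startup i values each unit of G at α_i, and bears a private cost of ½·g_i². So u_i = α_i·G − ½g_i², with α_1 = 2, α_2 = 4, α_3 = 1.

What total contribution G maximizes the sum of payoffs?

Planner FOC: ∂(Σu_j)/∂g_i = (Σα_j) − g_i = 0, so g_i^SO = Σα_j = 7 for every i; G^SO = 21.

21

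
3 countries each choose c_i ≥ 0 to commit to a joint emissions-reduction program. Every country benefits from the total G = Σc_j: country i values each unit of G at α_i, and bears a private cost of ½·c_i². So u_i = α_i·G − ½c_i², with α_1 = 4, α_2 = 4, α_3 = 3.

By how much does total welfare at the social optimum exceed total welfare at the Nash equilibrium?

Country i's FOC: ∂u_i/∂c_i = α_i − c_i = 0, so c_i* = α_i.
NE contributions = (4, 4, 3); G = 11.
W^NE = (Σα)·G − ½Σα_i² = 11² − ½·41 = 100.5.
Planner sets c_i = Σα_j = 11 for every i, so G^SO = 3·11 = 33.
W^SO = (Σα)·G^SO − ½·3·(Σα)² = (3/2)·11² = 181.5.
Deadweight loss = W^SO − W^NE = 81.

81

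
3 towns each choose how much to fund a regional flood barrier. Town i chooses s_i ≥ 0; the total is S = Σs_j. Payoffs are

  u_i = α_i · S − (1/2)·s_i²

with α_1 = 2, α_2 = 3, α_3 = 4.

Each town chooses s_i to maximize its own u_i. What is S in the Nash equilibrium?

9

Town i's FOC: ∂u_i/∂s_i = α_i − s_i = 0, so s_i* = α_i.
NE contributions = (2, 3, 4); S = 9.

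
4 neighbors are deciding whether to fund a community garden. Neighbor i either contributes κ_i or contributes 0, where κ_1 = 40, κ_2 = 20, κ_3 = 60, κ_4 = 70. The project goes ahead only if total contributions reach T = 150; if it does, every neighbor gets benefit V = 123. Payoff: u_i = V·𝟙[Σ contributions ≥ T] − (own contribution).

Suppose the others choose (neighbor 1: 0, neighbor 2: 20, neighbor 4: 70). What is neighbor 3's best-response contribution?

Others' total = 90. Contributing 60 brings total to 150 ≥ 150: gain V − κ_3 = 63.
Best response: 60.

60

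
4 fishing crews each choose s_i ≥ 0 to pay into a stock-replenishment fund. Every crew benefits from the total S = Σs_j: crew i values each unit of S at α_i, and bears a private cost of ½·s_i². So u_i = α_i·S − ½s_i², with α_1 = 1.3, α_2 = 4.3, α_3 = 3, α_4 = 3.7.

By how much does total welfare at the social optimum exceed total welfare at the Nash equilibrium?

Crew i's FOC: ∂u_i/∂s_i = α_i − s_i = 0, so s_i* = α_i.
NE contributions = (1.3, 4.3, 3, 3.7); S = 12.3.
W^NE = (Σα)·S − ½Σα_i² = 12.3² − ½·42.87 = 129.855.
Planner sets s_i = Σα_j = 12.3 for every i, so S^SO = 4·12.3 = 49.2.
W^SO = (Σα)·S^SO − ½·4·(Σα)² = (4/2)·12.3² = 302.58.
Deadweight loss = W^SO − W^NE = 172.725.

172.725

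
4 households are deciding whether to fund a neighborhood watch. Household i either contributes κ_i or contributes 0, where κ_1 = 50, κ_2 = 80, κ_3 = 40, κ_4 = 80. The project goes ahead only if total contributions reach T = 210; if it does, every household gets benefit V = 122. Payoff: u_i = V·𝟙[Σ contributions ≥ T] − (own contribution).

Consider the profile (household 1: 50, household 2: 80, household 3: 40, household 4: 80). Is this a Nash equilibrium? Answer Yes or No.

No

Total = 250 ≥ 210: provided.
Household 1 (pledges 50, payoff 72): dropping to 0 → total 200, payoff 0. No gain.
Household 2 (pledges 80, payoff 42): dropping to 0 → total 170, payoff 0. No gain.
Household 3 (pledges 40, payoff 82): dropping to 0 → total 210, payoff 122. Profitable deviation.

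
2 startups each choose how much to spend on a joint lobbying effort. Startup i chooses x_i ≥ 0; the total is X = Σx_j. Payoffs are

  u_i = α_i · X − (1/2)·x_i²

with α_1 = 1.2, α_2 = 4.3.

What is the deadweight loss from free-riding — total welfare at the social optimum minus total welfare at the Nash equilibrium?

9.965

Startup i's FOC: ∂u_i/∂x_i = α_i − x_i = 0, so x_i* = α_i.
NE contributions = (1.2, 4.3); X = 5.5.
W^NE = (Σα)·X − ½Σα_i² = 5.5² − ½·19.93 = 20.285.
Planner sets x_i = Σα_j = 5.5 for every i, so X^SO = 2·5.5 = 11.
W^SO = (Σα)·X^SO − ½·2·(Σα)² = (2/2)·5.5² = 30.25.
Deadweight loss = W^SO − W^NE = 9.965.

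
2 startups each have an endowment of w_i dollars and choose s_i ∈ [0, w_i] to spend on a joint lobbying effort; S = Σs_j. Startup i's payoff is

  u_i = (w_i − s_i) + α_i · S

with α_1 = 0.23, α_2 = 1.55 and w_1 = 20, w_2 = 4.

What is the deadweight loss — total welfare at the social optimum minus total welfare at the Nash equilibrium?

∂u_i/∂s_i = α_i − 1, so startup i contributes w_i if α_i > 1, else 0.
α_i > 1 for i ∈ {2}; NE contributions (0, 4), S = 4.
W^NE = Σw_i − S^NE + (Σα_i)·S^NE = 24 + 0.78·4 = 27.12.
Planner: ∂(Σu_j)/∂s_i = Σα_j − 1 = 0.78 > 0, so everyone contributes w_i; S^SO = 24, W^SO = 24 + 0.78·24 = 42.72.
Deadweight loss = 15.6.

15.6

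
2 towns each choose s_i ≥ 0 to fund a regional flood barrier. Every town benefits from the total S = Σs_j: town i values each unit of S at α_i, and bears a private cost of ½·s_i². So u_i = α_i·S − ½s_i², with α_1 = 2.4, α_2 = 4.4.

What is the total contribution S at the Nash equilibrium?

Town i's FOC: ∂u_i/∂s_i = α_i − s_i = 0, so s_i* = α_i.
NE contributions = (2.4, 4.4); S = 6.8.

6.8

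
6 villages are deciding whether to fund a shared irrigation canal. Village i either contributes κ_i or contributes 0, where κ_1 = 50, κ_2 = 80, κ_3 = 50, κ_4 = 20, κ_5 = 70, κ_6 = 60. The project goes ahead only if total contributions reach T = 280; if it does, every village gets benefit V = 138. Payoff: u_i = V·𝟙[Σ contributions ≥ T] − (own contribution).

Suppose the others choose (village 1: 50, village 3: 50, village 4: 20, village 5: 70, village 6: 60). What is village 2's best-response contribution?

80

Others' total = 250. Contributing 80 brings total to 330 ≥ 280: gain V − κ_2 = 58.
Best response: 80.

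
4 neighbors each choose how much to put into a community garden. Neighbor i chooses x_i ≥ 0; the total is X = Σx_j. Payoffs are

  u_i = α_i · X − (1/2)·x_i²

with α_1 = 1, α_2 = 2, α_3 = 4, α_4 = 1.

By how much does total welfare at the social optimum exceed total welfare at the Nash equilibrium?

75

Neighbor i's FOC: ∂u_i/∂x_i = α_i − x_i = 0, so x_i* = α_i.
NE contributions = (1, 2, 4, 1); X = 8.
W^NE = (Σα)·X − ½Σα_i² = 8² − ½·22 = 53.
Planner sets x_i = Σα_j = 8 for every i, so X^SO = 4·8 = 32.
W^SO = (Σα)·X^SO − ½·4·(Σα)² = (4/2)·8² = 128.
Deadweight loss = W^SO − W^NE = 75.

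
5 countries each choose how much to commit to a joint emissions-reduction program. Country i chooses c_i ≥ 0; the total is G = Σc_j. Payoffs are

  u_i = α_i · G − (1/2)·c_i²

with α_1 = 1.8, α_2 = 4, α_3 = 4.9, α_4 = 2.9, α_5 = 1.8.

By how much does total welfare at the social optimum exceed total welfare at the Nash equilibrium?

383.19

Country i's FOC: ∂u_i/∂c_i = α_i − c_i = 0, so c_i* = α_i.
NE contributions = (1.8, 4, 4.9, 2.9, 1.8); G = 15.4.
W^NE = (Σα)·G − ½Σα_i² = 15.4² − ½·54.9 = 209.71.
Planner sets c_i = Σα_j = 15.4 for every i, so G^SO = 5·15.4 = 77.
W^SO = (Σα)·G^SO − ½·5·(Σα)² = (5/2)·15.4² = 592.9.
Deadweight loss = W^SO − W^NE = 383.19.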